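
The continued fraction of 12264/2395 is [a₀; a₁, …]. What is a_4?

12264 = 5·2395 + 289   →  a_0 = 5
2395 = 8·289 + 83   →  a_1 = 8
289 = 3·83 + 40   →  a_2 = 3
83 = 2·40 + 3   →  a_3 = 2
40 = 13·3 + 1   →  a_4 = 13

13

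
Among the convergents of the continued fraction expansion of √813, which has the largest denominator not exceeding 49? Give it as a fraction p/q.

√813 = [28; 1, 1, 18, 1, 1, 56, …] (period length 6).
Convergents:
  p_0/q_0 = 28/1
  p_1/q_1 = 29/1
  p_2/q_2 = 57/2
  p_3/q_3 = 1055/37
  p_4/q_4 = 1112/39
  p_5/q_5 = 2167/76
q_4 = 39 ≤ 49 < 76 = q_5, so the answer is 1112/39.

1112/39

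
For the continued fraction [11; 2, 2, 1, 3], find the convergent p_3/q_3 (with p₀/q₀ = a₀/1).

80/7

Using pₖ = aₖpₖ₋₁ + pₖ₋₂, qₖ = aₖqₖ₋₁ + qₖ₋₂ (with p₋₁=1, p₋₂=0, q₋₁=0, q₋₂=1):
  k=0: a=11, p=11, q=1
  k=1: a=2, p=23, q=2
  k=2: a=2, p=57, q=5
  k=3: a=1, p=80, q=7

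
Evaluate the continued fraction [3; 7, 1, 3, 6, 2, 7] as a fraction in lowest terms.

Using pₖ = aₖpₖ₋₁ + pₖ₋₂ and qₖ = aₖqₖ₋₁ + qₖ₋₂:
  k=0: a=3, p=3, q=1
  k=1: a=7, p=22, q=7
  k=2: a=1, p=25, q=8
  k=3: a=3, p=97, q=31
  k=4: a=6, p=607, q=194
  k=5: a=2, p=1311, q=419
  k=6: a=7, p=9784, q=3127

9784/3127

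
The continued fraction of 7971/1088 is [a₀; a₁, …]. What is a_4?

7971 = 7·1088 + 355   →  a_0 = 7
1088 = 3·355 + 23   →  a_1 = 3
355 = 15·23 + 10   →  a_2 = 15
23 = 2·10 + 3   →  a_3 = 2
10 = 3·3 + 1   →  a_4 = 3

3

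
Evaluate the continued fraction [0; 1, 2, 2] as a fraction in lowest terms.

Using pₖ = aₖpₖ₋₁ + pₖ₋₂ and qₖ = aₖqₖ₋₁ + qₖ₋₂:
  k=0: a=0, p=0, q=1
  k=1: a=1, p=1, q=1
  k=2: a=2, p=2, q=3
  k=3: a=2, p=5, q=7

5/7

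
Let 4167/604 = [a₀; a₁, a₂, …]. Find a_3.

1

4167 = 6·604 + 543   →  a_0 = 6
604 = 1·543 + 61   →  a_1 = 1
543 = 8·61 + 55   →  a_2 = 8
61 = 1·55 + 6   →  a_3 = 1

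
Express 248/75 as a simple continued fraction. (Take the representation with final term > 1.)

[3; 3, 3, 1, 5]

248 = 3*75 + 23
75 = 3*23 + 6
23 = 3*6 + 5
6 = 1*5 + 1
5 = 5*1 + 0  (stop)
So 248/75 = [3; 3, 3, 1, 5].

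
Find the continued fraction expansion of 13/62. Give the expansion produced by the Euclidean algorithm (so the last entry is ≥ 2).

[0; 4, 1, 3, 3]

13 = 0*62 + 13
62 = 4*13 + 10
13 = 1*10 + 3
10 = 3*3 + 1
3 = 3*1 + 0  (stop)
So 13/62 = [0; 4, 1, 3, 3].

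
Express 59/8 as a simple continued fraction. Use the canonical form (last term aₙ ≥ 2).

[7; 2, 1, 2]

59 = 7*8 + 3
8 = 2*3 + 2
3 = 1*2 + 1
2 = 2*1 + 0  (stop)
So 59/8 = [7; 2, 1, 2].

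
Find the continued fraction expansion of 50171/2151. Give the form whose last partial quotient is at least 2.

50171 = 23×2151 + 698
2151 = 3×698 + 57
698 = 12×57 + 14
57 = 4×14 + 1
14 = 14×1 + 0  (stop)
So 50171/2151 = [23; 3, 12, 4, 14].

[23; 3, 12, 4, 14]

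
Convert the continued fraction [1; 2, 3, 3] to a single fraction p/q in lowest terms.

33/23

Fold from the inside: start with 3/1.
  3 + 1/3 = 10/3
  2 + 3/10 = 23/10
  1 + 10/23 = 33/23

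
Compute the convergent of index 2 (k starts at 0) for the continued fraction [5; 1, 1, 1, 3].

11/2

Using pₖ = aₖpₖ₋₁ + pₖ₋₂, qₖ = aₖqₖ₋₁ + qₖ₋₂ (with p₋₁=1, p₋₂=0, q₋₁=0, q₋₂=1):
  k=0: a=5, p=5, q=1
  k=1: a=1, p=6, q=1
  k=2: a=1, p=11, q=2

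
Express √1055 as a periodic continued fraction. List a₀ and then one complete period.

a₀ = ⌊√1055⌋ = 32.

[32; 2, 12, 2, 64]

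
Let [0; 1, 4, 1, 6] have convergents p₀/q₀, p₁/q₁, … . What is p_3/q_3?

Using pₖ = aₖpₖ₋₁ + pₖ₋₂, qₖ = aₖqₖ₋₁ + qₖ₋₂ (with p₋₁=1, p₋₂=0, q₋₁=0, q₋₂=1):
  k=0: a=0, p=0, q=1
  k=1: a=1, p=1, q=1
  k=2: a=4, p=4, q=5
  k=3: a=1, p=5, q=6

5/6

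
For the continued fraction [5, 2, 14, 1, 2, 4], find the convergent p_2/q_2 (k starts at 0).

159/29

Using pₖ = aₖpₖ₋₁ + pₖ₋₂, qₖ = aₖqₖ₋₁ + qₖ₋₂ (with p₋₁=1, p₋₂=0, q₋₁=0, q₋₂=1):
  k=0: a=5, p=5, q=1
  k=1: a=2, p=11, q=2
  k=2: a=14, p=159, q=29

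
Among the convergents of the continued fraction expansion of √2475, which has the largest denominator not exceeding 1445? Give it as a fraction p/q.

59351/1193

√2475 = [49; 1, 2, 1, 98, …] (period length 4).
Convergents:
  p_0/q_0 = 49/1
  p_1/q_1 = 50/1
  p_2/q_2 = 149/3
  p_3/q_3 = 199/4
  p_4/q_4 = 19651/395
  p_5/q_5 = 19850/399
  p_6/q_6 = 59351/1193
  p_7/q_7 = 79201/1592
q_6 = 1193 ≤ 1445 < 1592 = q_7, so the answer is 59351/1193.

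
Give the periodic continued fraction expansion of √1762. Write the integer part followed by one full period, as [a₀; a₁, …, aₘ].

[41; 1, 40, 1, 82]

a₀ = ⌊√1762⌋ = 41.
With m₀=0, d₀=1 and mₖ₊₁ = dₖaₖ − mₖ, dₖ₊₁ = (n − mₖ₊₁²)/dₖ, aₖ₊₁ = ⌊(a₀+mₖ₊₁)/dₖ₊₁⌋:
  k=1: m=41, d=81, a=1
  k=2: m=40, d=2, a=40
  k=3: m=40, d=81, a=1
  k=4: m=41, d=1, a=82
d=1 and a=2a₀=82 at k=4, so the next step gives (m, d) = (41, 81) again — its k=1 value — and the period has length 4.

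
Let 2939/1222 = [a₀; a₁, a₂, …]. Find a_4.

2

2939 = 2·1222 + 495   →  a_0 = 2
1222 = 2·495 + 232   →  a_1 = 2
495 = 2·232 + 31   →  a_2 = 2
232 = 7·31 + 15   →  a_3 = 7
31 = 2·15 + 1   →  a_4 = 2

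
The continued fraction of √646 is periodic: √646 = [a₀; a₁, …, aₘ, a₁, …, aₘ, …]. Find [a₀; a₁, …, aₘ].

a₀ = ⌊√646⌋ = 25.
With m₀=0, d₀=1 and mₖ₊₁ = dₖaₖ − mₖ, dₖ₊₁ = (n − mₖ₊₁²)/dₖ, aₖ₊₁ = ⌊(a₀+mₖ₊₁)/dₖ₊₁⌋:
  k=1: m=25, d=21, a=2
  k=2: m=17, d=17, a=2
  k=3: m=17, d=21, a=2
  k=4: m=25, d=1, a=50
d=1 and a=2a₀=50 at k=4, so the next step gives (m, d) = (25, 21) again — its k=1 value — and the period has length 4.

[25; 2, 2, 2, 50]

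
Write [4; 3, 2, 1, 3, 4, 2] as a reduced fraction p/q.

1517/353

Using pₖ = aₖpₖ₋₁ + pₖ₋₂ and qₖ = aₖqₖ₋₁ + qₖ₋₂:
  k=0: a=4, p=4, q=1
  k=1: a=3, p=13, q=3
  k=2: a=2, p=30, q=7
  k=3: a=1, p=43, q=10
  k=4: a=3, p=159, q=37
  k=5: a=4, p=679, q=158
  k=6: a=2, p=1517, q=353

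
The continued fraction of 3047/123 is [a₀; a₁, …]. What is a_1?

3047 = 24·123 + 95   →  a_0 = 24
123 = 1·95 + 28   →  a_1 = 1

1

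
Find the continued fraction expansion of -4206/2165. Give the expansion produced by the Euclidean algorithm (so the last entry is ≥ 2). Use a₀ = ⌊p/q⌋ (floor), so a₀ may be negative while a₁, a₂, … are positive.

[-2; 17, 2, 5, 1, 2, 3]

-4206 = -2×2165 + 124
2165 = 17×124 + 57
124 = 2×57 + 10
57 = 5×10 + 7
10 = 1×7 + 3
7 = 2×3 + 1
3 = 3×1 + 0  (stop)
So -4206/2165 = [-2; 17, 2, 5, 1, 2, 3].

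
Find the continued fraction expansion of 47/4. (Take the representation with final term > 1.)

[11; 1, 3]

47 = 11×4 + 3
4 = 1×3 + 1
3 = 3×1 + 0  (stop)
So 47/4 = [11; 1, 3].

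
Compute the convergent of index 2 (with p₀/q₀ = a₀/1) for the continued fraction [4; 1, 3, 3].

19/4

Using pₖ = aₖpₖ₋₁ + pₖ₋₂, qₖ = aₖqₖ₋₁ + qₖ₋₂ (with p₋₁=1, p₋₂=0, q₋₁=0, q₋₂=1):
  k=0: a=4, p=4, q=1
  k=1: a=1, p=5, q=1
  k=2: a=3, p=19, q=4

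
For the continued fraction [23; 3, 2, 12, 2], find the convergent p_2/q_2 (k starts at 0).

Using pₖ = aₖpₖ₋₁ + pₖ₋₂, qₖ = aₖqₖ₋₁ + qₖ₋₂ (with p₋₁=1, p₋₂=0, q₋₁=0, q₋₂=1):
  k=0: a=23, p=23, q=1
  k=1: a=3, p=70, q=3
  k=2: a=2, p=163, q=7

163/7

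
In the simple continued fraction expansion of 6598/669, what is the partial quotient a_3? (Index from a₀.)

6598 = 9·669 + 577   →  a_0 = 9
669 = 1·577 + 92   →  a_1 = 1
577 = 6·92 + 25   →  a_2 = 6
92 = 3·25 + 17   →  a_3 = 3

3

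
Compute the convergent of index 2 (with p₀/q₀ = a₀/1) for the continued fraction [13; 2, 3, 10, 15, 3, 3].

94/7

Using pₖ = aₖpₖ₋₁ + pₖ₋₂, qₖ = aₖqₖ₋₁ + qₖ₋₂ (with p₋₁=1, p₋₂=0, q₋₁=0, q₋₂=1):
  k=0: a=13, p=13, q=1
  k=1: a=2, p=27, q=2
  k=2: a=3, p=94, q=7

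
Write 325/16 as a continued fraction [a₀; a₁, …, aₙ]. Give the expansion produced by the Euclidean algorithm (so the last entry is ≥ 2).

[20; 3, 5]

325 = 20×16 + 5
16 = 3×5 + 1
5 = 5×1 + 0  (stop)
So 325/16 = [20; 3, 5].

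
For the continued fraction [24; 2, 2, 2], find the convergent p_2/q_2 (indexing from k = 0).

122/5

Using pₖ = aₖpₖ₋₁ + pₖ₋₂, qₖ = aₖqₖ₋₁ + qₖ₋₂ (with p₋₁=1, p₋₂=0, q₋₁=0, q₋₂=1):
  k=0: a=24, p=24, q=1
  k=1: a=2, p=49, q=2
  k=2: a=2, p=122, q=5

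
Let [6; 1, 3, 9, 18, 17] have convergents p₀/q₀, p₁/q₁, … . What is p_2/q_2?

Using pₖ = aₖpₖ₋₁ + pₖ₋₂, qₖ = aₖqₖ₋₁ + qₖ₋₂ (with p₋₁=1, p₋₂=0, q₋₁=0, q₋₂=1):
  k=0: a=6, p=6, q=1
  k=1: a=1, p=7, q=1
  k=2: a=3, p=27, q=4

27/4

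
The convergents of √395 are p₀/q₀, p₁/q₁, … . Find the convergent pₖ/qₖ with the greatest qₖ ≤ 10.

√395 = [19; 1, 6, 1, 38, …] (period length 4).
Convergents:
  p_0/q_0 = 19/1
  p_1/q_1 = 20/1
  p_2/q_2 = 139/7
  p_3/q_3 = 159/8
  p_4/q_4 = 6181/311
q_3 = 8 ≤ 10 < 311 = q_4, so the answer is 159/8.

159/8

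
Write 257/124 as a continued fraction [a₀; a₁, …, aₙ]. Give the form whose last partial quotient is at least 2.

[2; 13, 1, 3, 2]

257 = 2*124 + 9
124 = 13*9 + 7
9 = 1*7 + 2
7 = 3*2 + 1
2 = 2*1 + 0  (stop)
So 257/124 = [2; 13, 1, 3, 2].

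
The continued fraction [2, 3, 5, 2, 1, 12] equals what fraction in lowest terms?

Using pₖ = aₖpₖ₋₁ + pₖ₋₂ and qₖ = aₖqₖ₋₁ + qₖ₋₂:
  k=0: a=2, p=2, q=1
  k=1: a=3, p=7, q=3
  k=2: a=5, p=37, q=16
  k=3: a=2, p=81, q=35
  k=4: a=1, p=118, q=51
  k=5: a=12, p=1497, q=647

1497/647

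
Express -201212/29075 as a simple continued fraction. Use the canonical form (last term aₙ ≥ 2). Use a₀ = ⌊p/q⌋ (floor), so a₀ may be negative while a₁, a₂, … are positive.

-201212 = -7·29075 + 2313
29075 = 12·2313 + 1319
2313 = 1·1319 + 994
1319 = 1·994 + 325
994 = 3·325 + 19
325 = 17·19 + 2
19 = 9·2 + 1
2 = 2·1 + 0  (stop)
So -201212/29075 = [-7; 12, 1, 1, 3, 17, 9, 2].

[-7; 12, 1, 1, 3, 17, 9, 2]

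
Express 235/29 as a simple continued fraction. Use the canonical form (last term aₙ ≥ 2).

[8; 9, 1, 2]

235 = 8*29 + 3
29 = 9*3 + 2
3 = 1*2 + 1
2 = 2*1 + 0  (stop)
So 235/29 = [8; 9, 1, 2].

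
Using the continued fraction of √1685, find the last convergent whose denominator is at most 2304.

√1685 = [41; 20, 1, 1, 20, 82, …] (period length 5).
Convergents:
  p_0/q_0 = 41/1
  p_1/q_1 = 821/20
  p_2/q_2 = 862/21
  p_3/q_3 = 1683/41
  p_4/q_4 = 34522/841
  p_5/q_5 = 2832487/69003
q_4 = 841 ≤ 2304 < 69003 = q_5, so the answer is 34522/841.

34522/841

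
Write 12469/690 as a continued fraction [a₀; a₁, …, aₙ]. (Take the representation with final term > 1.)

12469 = 18*690 + 49
690 = 14*49 + 4
49 = 12*4 + 1
4 = 4*1 + 0  (stop)
So 12469/690 = [18; 14, 12, 4].

[18; 14, 12, 4]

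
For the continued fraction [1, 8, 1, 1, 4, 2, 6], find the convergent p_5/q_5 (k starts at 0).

Using pₖ = aₖpₖ₋₁ + pₖ₋₂, qₖ = aₖqₖ₋₁ + qₖ₋₂ (with p₋₁=1, p₋₂=0, q₋₁=0, q₋₂=1):
  k=0: a=1, p=1, q=1
  k=1: a=8, p=9, q=8
  k=2: a=1, p=10, q=9
  k=3: a=1, p=19, q=17
  k=4: a=4, p=86, q=77
  k=5: a=2, p=191, q=171

191/171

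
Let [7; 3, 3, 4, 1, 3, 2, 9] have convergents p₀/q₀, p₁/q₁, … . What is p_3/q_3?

314/43

Using pₖ = aₖpₖ₋₁ + pₖ₋₂, qₖ = aₖqₖ₋₁ + qₖ₋₂ (with p₋₁=1, p₋₂=0, q₋₁=0, q₋₂=1):
  k=0: a=7, p=7, q=1
  k=1: a=3, p=22, q=3
  k=2: a=3, p=73, q=10
  k=3: a=4, p=314, q=43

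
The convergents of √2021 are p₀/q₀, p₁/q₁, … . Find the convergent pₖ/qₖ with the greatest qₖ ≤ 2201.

45495/1012

√2021 = [44; 1, 21, 2, 21, 1, 88, …] (period length 6).
Convergents:
  p_0/q_0 = 44/1
  p_1/q_1 = 45/1
  p_2/q_2 = 989/22
  p_3/q_3 = 2023/45
  p_4/q_4 = 43472/967
  p_5/q_5 = 45495/1012
  p_6/q_6 = 4047032/90023
q_5 = 1012 ≤ 2201 < 90023 = q_6, so the answer is 45495/1012.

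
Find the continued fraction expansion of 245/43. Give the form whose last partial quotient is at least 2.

245 = 5*43 + 30
43 = 1*30 + 13
30 = 2*13 + 4
13 = 3*4 + 1
4 = 4*1 + 0  (stop)
So 245/43 = [5; 1, 2, 3, 4].

[5; 1, 2, 3, 4]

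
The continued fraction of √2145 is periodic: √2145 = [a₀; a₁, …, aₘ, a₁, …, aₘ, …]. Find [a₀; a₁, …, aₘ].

[46; 3, 5, 2, 5, 3, 92]

a₀ = ⌊√2145⌋ = 46.
With m₀=0, d₀=1 and mₖ₊₁ = dₖaₖ − mₖ, dₖ₊₁ = (n − mₖ₊₁²)/dₖ, aₖ₊₁ = ⌊(a₀+mₖ₊₁)/dₖ₊₁⌋:
  k=1: m=46, d=29, a=3
  k=2: m=41, d=16, a=5
  k=3: m=39, d=39, a=2
  k=4: m=39, d=16, a=5
  k=5: m=41, d=29, a=3
  k=6: m=46, d=1, a=92
d=1 and a=2a₀=92 at k=6, so the next step gives (m, d) = (46, 29) again — its k=1 value — and the period has length 6.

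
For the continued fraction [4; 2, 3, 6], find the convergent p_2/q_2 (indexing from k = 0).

Using pₖ = aₖpₖ₋₁ + pₖ₋₂, qₖ = aₖqₖ₋₁ + qₖ₋₂ (with p₋₁=1, p₋₂=0, q₋₁=0, q₋₂=1):
  k=0: a=4, p=4, q=1
  k=1: a=2, p=9, q=2
  k=2: a=3, p=31, q=7

31/7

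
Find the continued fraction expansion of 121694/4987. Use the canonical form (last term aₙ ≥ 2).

[24; 2, 2, 17, 2, 2, 3, 3]

121694 = 24×4987 + 2006
4987 = 2×2006 + 975
2006 = 2×975 + 56
975 = 17×56 + 23
56 = 2×23 + 10
23 = 2×10 + 3
10 = 3×3 + 1
3 = 3×1 + 0  (stop)
So 121694/4987 = [24; 2, 2, 17, 2, 2, 3, 3].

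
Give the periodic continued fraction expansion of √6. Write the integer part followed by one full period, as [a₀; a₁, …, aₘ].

[2; 2, 4]

a₀ = ⌊√6⌋ = 2.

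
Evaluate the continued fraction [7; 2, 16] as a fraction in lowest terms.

247/33

Using pₖ = aₖpₖ₋₁ + pₖ₋₂ and qₖ = aₖqₖ₋₁ + qₖ₋₂:
  k=0: a=7, p=7, q=1
  k=1: a=2, p=15, q=2
  k=2: a=16, p=247, q=33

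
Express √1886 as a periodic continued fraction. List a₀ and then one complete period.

a₀ = ⌊√1886⌋ = 43.
With m₀=0, d₀=1 and mₖ₊₁ = dₖaₖ − mₖ, dₖ₊₁ = (n − mₖ₊₁²)/dₖ, aₖ₊₁ = ⌊(a₀+mₖ₊₁)/dₖ₊₁⌋:
  k=1: m=43, d=37, a=2
  k=2: m=31, d=25, a=2
  k=3: m=19, d=61, a=1
  k=4: m=42, d=2, a=42
  k=5: m=42, d=61, a=1
  k=6: m=19, d=25, a=2
  k=7: m=31, d=37, a=2
  k=8: m=43, d=1, a=86
d=1 and a=2a₀=86 at k=8, so the next step gives (m, d) = (43, 37) again — its k=1 value — and the period has length 8.

[43; 2, 2, 1, 42, 1, 2, 2, 86]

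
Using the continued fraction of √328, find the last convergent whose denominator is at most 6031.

53137/2934

√328 = [18; 9, 36, …] (period length 2).
Convergents:
  p_0/q_0 = 18/1
  p_1/q_1 = 163/9
  p_2/q_2 = 5886/325
  p_3/q_3 = 53137/2934
  p_4/q_4 = 1918818/105949
q_3 = 2934 ≤ 6031 < 105949 = q_4, so the answer is 53137/2934.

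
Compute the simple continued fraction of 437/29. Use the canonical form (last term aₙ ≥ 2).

437 = 15×29 + 2
29 = 14×2 + 1
2 = 2×1 + 0  (stop)
So 437/29 = [15; 14, 2].

[15; 14, 2]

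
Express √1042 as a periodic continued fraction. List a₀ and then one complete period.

[32; 3, 1, 1, 3, 64]

a₀ = ⌊√1042⌋ = 32.
With m₀=0, d₀=1 and mₖ₊₁ = dₖaₖ − mₖ, dₖ₊₁ = (n − mₖ₊₁²)/dₖ, aₖ₊₁ = ⌊(a₀+mₖ₊₁)/dₖ₊₁⌋:
  k=1: m=32, d=18, a=3
  k=2: m=22, d=31, a=1
  k=3: m=9, d=31, a=1
  k=4: m=22, d=18, a=3
  k=5: m=32, d=1, a=64
d=1 and a=2a₀=64 at k=5, so the next step gives (m, d) = (32, 18) again — its k=1 value — and the period has length 5.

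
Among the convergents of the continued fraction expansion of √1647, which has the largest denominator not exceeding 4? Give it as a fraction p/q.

81/2

√1647 = [40; 1, 1, 2, 1, 1, 80, …] (period length 6).
Convergents:
  p_0/q_0 = 40/1
  p_1/q_1 = 41/1
  p_2/q_2 = 81/2
  p_3/q_3 = 203/5
q_2 = 2 ≤ 4 < 5 = q_3, so the answer is 81/2.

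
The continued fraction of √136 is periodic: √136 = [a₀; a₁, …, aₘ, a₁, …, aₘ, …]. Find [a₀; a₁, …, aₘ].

[11; 1, 1, 1, 22]

a₀ = ⌊√136⌋ = 11.
With m₀=0, d₀=1 and mₖ₊₁ = dₖaₖ − mₖ, dₖ₊₁ = (n − mₖ₊₁²)/dₖ, aₖ₊₁ = ⌊(a₀+mₖ₊₁)/dₖ₊₁⌋:
  k=1: m=11, d=15, a=1
  k=2: m=4, d=8, a=1
  k=3: m=4, d=15, a=1
  k=4: m=11, d=1, a=22
d=1 and a=2a₀=22 at k=4, so the next step gives (m, d) = (11, 15) again — its k=1 value — and the period has length 4.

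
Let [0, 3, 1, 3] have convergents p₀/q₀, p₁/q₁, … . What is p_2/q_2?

Using pₖ = aₖpₖ₋₁ + pₖ₋₂, qₖ = aₖqₖ₋₁ + qₖ₋₂ (with p₋₁=1, p₋₂=0, q₋₁=0, q₋₂=1):
  k=0: a=0, p=0, q=1
  k=1: a=3, p=1, q=3
  k=2: a=1, p=1, q=4

1/4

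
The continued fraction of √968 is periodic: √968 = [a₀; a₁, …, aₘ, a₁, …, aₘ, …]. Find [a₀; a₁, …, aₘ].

a₀ = ⌊√968⌋ = 31.
With m₀=0, d₀=1 and mₖ₊₁ = dₖaₖ − mₖ, dₖ₊₁ = (n − mₖ₊₁²)/dₖ, aₖ₊₁ = ⌊(a₀+mₖ₊₁)/dₖ₊₁⌋:
  k=1: m=31, d=7, a=8
  k=2: m=25, d=49, a=1
  k=3: m=24, d=8, a=6
  k=4: m=24, d=49, a=1
  k=5: m=25, d=7, a=8
  k=6: m=31, d=1, a=62
d=1 and a=2a₀=62 at k=6, so the next step gives (m, d) = (31, 7) again — its k=1 value — and the period has length 6.

[31; 8, 1, 6, 1, 8, 62]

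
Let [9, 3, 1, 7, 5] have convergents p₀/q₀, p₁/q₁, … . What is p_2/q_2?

37/4

Using pₖ = aₖpₖ₋₁ + pₖ₋₂, qₖ = aₖqₖ₋₁ + qₖ₋₂ (with p₋₁=1, p₋₂=0, q₋₁=0, q₋₂=1):
  k=0: a=9, p=9, q=1
  k=1: a=3, p=28, q=3
  k=2: a=1, p=37, q=4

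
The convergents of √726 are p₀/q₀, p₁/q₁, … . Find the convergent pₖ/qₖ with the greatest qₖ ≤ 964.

25678/953

√726 = [26; 1, 16, 1, 52, …] (period length 4).
Convergents:
  p_0/q_0 = 26/1
  p_1/q_1 = 27/1
  p_2/q_2 = 458/17
  p_3/q_3 = 485/18
  p_4/q_4 = 25678/953
  p_5/q_5 = 26163/971
q_4 = 953 ≤ 964 < 971 = q_5, so the answer is 25678/953.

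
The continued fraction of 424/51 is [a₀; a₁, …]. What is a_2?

424 = 8·51 + 16   →  a_0 = 8
51 = 3·16 + 3   →  a_1 = 3
16 = 5·3 + 1   →  a_2 = 5

5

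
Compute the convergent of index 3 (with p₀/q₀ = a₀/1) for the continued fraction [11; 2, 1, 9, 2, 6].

329/29

Using pₖ = aₖpₖ₋₁ + pₖ₋₂, qₖ = aₖqₖ₋₁ + qₖ₋₂ (with p₋₁=1, p₋₂=0, q₋₁=0, q₋₂=1):
  k=0: a=11, p=11, q=1
  k=1: a=2, p=23, q=2
  k=2: a=1, p=34, q=3
  k=3: a=9, p=329, q=29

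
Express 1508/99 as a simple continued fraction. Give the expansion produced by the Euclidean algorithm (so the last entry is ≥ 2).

1508 = 15×99 + 23
99 = 4×23 + 7
23 = 3×7 + 2
7 = 3×2 + 1
2 = 2×1 + 0  (stop)
So 1508/99 = [15; 4, 3, 3, 2].

[15; 4, 3, 3, 2]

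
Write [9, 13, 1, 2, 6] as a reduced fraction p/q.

2359/260

Using pₖ = aₖpₖ₋₁ + pₖ₋₂ and qₖ = aₖqₖ₋₁ + qₖ₋₂:
  k=0: a=9, p=9, q=1
  k=1: a=13, p=118, q=13
  k=2: a=1, p=127, q=14
  k=3: a=2, p=372, q=41
  k=4: a=6, p=2359, q=260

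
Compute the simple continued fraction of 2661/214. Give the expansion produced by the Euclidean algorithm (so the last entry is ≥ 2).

2661 = 12·214 + 93
214 = 2·93 + 28
93 = 3·28 + 9
28 = 3·9 + 1
9 = 9·1 + 0  (stop)
So 2661/214 = [12; 2, 3, 3, 9].

[12; 2, 3, 3, 9]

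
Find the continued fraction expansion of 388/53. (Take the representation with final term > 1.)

388 = 7·53 + 17
53 = 3·17 + 2
17 = 8·2 + 1
2 = 2·1 + 0  (stop)
So 388/53 = [7; 3, 8, 2].

[7; 3, 8, 2]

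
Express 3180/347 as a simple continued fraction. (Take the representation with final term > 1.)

[9; 6, 11, 2, 2]

3180 = 9·347 + 57
347 = 6·57 + 5
57 = 11·5 + 2
5 = 2·2 + 1
2 = 2·1 + 0  (stop)
So 3180/347 = [9; 6, 11, 2, 2].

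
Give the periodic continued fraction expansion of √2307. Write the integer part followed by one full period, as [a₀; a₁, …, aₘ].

[48; 32, 96]

a₀ = ⌊√2307⌋ = 48.
With m₀=0, d₀=1 and mₖ₊₁ = dₖaₖ − mₖ, dₖ₊₁ = (n − mₖ₊₁²)/dₖ, aₖ₊₁ = ⌊(a₀+mₖ₊₁)/dₖ₊₁⌋:
  k=1: m=48, d=3, a=32
  k=2: m=48, d=1, a=96
d=1 and a=2a₀=96 at k=2, so the next step gives (m, d) = (48, 3) again — its k=1 value — and the period has length 2.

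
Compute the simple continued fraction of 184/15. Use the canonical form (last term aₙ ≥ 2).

184 = 12×15 + 4
15 = 3×4 + 3
4 = 1×3 + 1
3 = 3×1 + 0  (stop)
So 184/15 = [12; 3, 1, 3].

[12; 3, 1, 3]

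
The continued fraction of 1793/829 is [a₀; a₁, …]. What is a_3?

1793 = 2·829 + 135   →  a_0 = 2
829 = 6·135 + 19   →  a_1 = 6
135 = 7·19 + 2   →  a_2 = 7
19 = 9·2 + 1   →  a_3 = 9

9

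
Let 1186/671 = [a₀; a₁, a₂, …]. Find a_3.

3

1186 = 1·671 + 515   →  a_0 = 1
671 = 1·515 + 156   →  a_1 = 1
515 = 3·156 + 47   →  a_2 = 3
156 = 3·47 + 15   →  a_3 = 3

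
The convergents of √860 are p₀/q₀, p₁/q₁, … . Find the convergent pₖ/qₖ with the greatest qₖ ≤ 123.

√860 = [29; 3, 14, 3, 58, …] (period length 4).
Convergents:
  p_0/q_0 = 29/1
  p_1/q_1 = 88/3
  p_2/q_2 = 1261/43
  p_3/q_3 = 3871/132
q_2 = 43 ≤ 123 < 132 = q_3, so the answer is 1261/43.

1261/43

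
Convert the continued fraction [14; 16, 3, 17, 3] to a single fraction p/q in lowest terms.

Fold from the inside: start with 3/1.
  17 + 1/3 = 52/3
  3 + 3/52 = 159/52
  16 + 52/159 = 2596/159
  14 + 159/2596 = 36503/2596

36503/2596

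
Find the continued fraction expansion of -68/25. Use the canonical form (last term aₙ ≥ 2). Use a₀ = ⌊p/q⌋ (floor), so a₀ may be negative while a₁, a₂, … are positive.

[-3; 3, 1, 1, 3]

-68 = -3×25 + 7
25 = 3×7 + 4
7 = 1×4 + 3
4 = 1×3 + 1
3 = 3×1 + 0  (stop)
So -68/25 = [-3; 3, 1, 1, 3].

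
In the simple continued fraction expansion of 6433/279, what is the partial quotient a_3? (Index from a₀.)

6433 = 23·279 + 16   →  a_0 = 23
279 = 17·16 + 7   →  a_1 = 17
16 = 2·7 + 2   →  a_2 = 2
7 = 3·2 + 1   →  a_3 = 3

3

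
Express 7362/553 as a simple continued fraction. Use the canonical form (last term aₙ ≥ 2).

7362 = 13*553 + 173
553 = 3*173 + 34
173 = 5*34 + 3
34 = 11*3 + 1
3 = 3*1 + 0  (stop)
So 7362/553 = [13; 3, 5, 11, 3].

[13; 3, 5, 11, 3]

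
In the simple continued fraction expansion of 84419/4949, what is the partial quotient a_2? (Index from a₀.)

3

84419 = 17·4949 + 286   →  a_0 = 17
4949 = 17·286 + 87   →  a_1 = 17
286 = 3·87 + 25   →  a_2 = 3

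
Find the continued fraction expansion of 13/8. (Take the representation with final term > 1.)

13 = 1*8 + 5
8 = 1*5 + 3
5 = 1*3 + 2
3 = 1*2 + 1
2 = 2*1 + 0  (stop)
So 13/8 = [1; 1, 1, 1, 2].

[1; 1, 1, 1, 2]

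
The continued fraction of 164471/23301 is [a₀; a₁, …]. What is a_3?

14

164471 = 7·23301 + 1364   →  a_0 = 7
23301 = 17·1364 + 113   →  a_1 = 17
1364 = 12·113 + 8   →  a_2 = 12
113 = 14·8 + 1   →  a_3 = 14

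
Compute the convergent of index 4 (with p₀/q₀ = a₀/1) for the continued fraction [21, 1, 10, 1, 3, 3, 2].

1030/47

Using pₖ = aₖpₖ₋₁ + pₖ₋₂, qₖ = aₖqₖ₋₁ + qₖ₋₂ (with p₋₁=1, p₋₂=0, q₋₁=0, q₋₂=1):
  k=0: a=21, p=21, q=1
  k=1: a=1, p=22, q=1
  k=2: a=10, p=241, q=11
  k=3: a=1, p=263, q=12
  k=4: a=3, p=1030, q=47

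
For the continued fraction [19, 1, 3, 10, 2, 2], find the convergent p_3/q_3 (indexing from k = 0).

Using pₖ = aₖpₖ₋₁ + pₖ₋₂, qₖ = aₖqₖ₋₁ + qₖ₋₂ (with p₋₁=1, p₋₂=0, q₋₁=0, q₋₂=1):
  k=0: a=19, p=19, q=1
  k=1: a=1, p=20, q=1
  k=2: a=3, p=79, q=4
  k=3: a=10, p=810, q=41

810/41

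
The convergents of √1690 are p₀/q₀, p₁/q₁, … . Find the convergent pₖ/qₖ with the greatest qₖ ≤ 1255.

27379/666

√1690 = [41; 9, 8, 9, 82, …] (period length 4).
Convergents:
  p_0/q_0 = 41/1
  p_1/q_1 = 370/9
  p_2/q_2 = 3001/73
  p_3/q_3 = 27379/666
  p_4/q_4 = 2248079/54685
q_3 = 666 ≤ 1255 < 54685 = q_4, so the answer is 27379/666.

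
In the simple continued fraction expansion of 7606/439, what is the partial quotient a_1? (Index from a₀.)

3

7606 = 17·439 + 143   →  a_0 = 17
439 = 3·143 + 10   →  a_1 = 3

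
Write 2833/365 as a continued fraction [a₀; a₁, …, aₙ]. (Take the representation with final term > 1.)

2833 = 7·365 + 278
365 = 1·278 + 87
278 = 3·87 + 17
87 = 5·17 + 2
17 = 8·2 + 1
2 = 2·1 + 0  (stop)
So 2833/365 = [7; 1, 3, 5, 8, 2].

[7; 1, 3, 5, 8, 2]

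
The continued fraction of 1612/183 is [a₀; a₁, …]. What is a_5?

1

1612 = 8·183 + 148   →  a_0 = 8
183 = 1·148 + 35   →  a_1 = 1
148 = 4·35 + 8   →  a_2 = 4
35 = 4·8 + 3   →  a_3 = 4
8 = 2·3 + 2   →  a_4 = 2
3 = 1·2 + 1   →  a_5 = 1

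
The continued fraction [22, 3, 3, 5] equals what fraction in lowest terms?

Fold from the inside: start with 5/1.
  3 + 1/5 = 16/5
  3 + 5/16 = 53/16
  22 + 16/53 = 1182/53

1182/53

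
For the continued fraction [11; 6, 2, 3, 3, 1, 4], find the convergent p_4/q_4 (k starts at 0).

Using pₖ = aₖpₖ₋₁ + pₖ₋₂, qₖ = aₖqₖ₋₁ + qₖ₋₂ (with p₋₁=1, p₋₂=0, q₋₁=0, q₋₂=1):
  k=0: a=11, p=11, q=1
  k=1: a=6, p=67, q=6
  k=2: a=2, p=145, q=13
  k=3: a=3, p=502, q=45
  k=4: a=3, p=1651, q=148

1651/148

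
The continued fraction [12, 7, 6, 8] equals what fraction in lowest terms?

4261/351

Fold from the inside: start with 8/1.
  6 + 1/8 = 49/8
  7 + 8/49 = 351/49
  12 + 49/351 = 4261/351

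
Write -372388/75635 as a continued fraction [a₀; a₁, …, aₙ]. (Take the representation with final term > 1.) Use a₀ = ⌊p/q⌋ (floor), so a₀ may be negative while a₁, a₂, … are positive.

[-5; 13, 14, 3, 11, 1, 10]

-372388 = -5·75635 + 5787
75635 = 13·5787 + 404
5787 = 14·404 + 131
404 = 3·131 + 11
131 = 11·11 + 10
11 = 1·10 + 1
10 = 10·1 + 0  (stop)
So -372388/75635 = [-5; 13, 14, 3, 11, 1, 10].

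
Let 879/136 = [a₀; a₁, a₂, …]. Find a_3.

879 = 6·136 + 63   →  a_0 = 6
136 = 2·63 + 10   →  a_1 = 2
63 = 6·10 + 3   →  a_2 = 6
10 = 3·3 + 1   →  a_3 = 3

3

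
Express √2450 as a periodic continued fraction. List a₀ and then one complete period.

[49; 2, 98]

a₀ = ⌊√2450⌋ = 49.
With m₀=0, d₀=1 and mₖ₊₁ = dₖaₖ − mₖ, dₖ₊₁ = (n − mₖ₊₁²)/dₖ, aₖ₊₁ = ⌊(a₀+mₖ₊₁)/dₖ₊₁⌋:
  k=1: m=49, d=49, a=2
  k=2: m=49, d=1, a=98
d=1 and a=2a₀=98 at k=2, so the next step gives (m, d) = (49, 49) again — its k=1 value — and the period has length 2.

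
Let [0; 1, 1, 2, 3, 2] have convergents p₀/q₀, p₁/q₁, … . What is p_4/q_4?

Using pₖ = aₖpₖ₋₁ + pₖ₋₂, qₖ = aₖqₖ₋₁ + qₖ₋₂ (with p₋₁=1, p₋₂=0, q₋₁=0, q₋₂=1):
  k=0: a=0, p=0, q=1
  k=1: a=1, p=1, q=1
  k=2: a=1, p=1, q=2
  k=3: a=2, p=3, q=5
  k=4: a=3, p=10, q=17

10/17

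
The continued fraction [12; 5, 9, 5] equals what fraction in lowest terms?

Using pₖ = aₖpₖ₋₁ + pₖ₋₂ and qₖ = aₖqₖ₋₁ + qₖ₋₂:
  k=0: a=12, p=12, q=1
  k=1: a=5, p=61, q=5
  k=2: a=9, p=561, q=46
  k=3: a=5, p=2866, q=235

2866/235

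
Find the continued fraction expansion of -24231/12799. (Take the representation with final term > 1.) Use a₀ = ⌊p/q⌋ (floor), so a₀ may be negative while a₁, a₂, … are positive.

-24231 = -2·12799 + 1367
12799 = 9·1367 + 496
1367 = 2·496 + 375
496 = 1·375 + 121
375 = 3·121 + 12
121 = 10·12 + 1
12 = 12·1 + 0  (stop)
So -24231/12799 = [-2; 9, 2, 1, 3, 10, 12].

[-2; 9, 2, 1, 3, 10, 12]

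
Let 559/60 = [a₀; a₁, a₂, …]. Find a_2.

559 = 9·60 + 19   →  a_0 = 9
60 = 3·19 + 3   →  a_1 = 3
19 = 6·3 + 1   →  a_2 = 6

6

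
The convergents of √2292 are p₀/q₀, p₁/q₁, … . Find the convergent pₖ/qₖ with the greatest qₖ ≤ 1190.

√2292 = [47; 1, 6, 1, 94, …] (period length 4).
Convergents:
  p_0/q_0 = 47/1
  p_1/q_1 = 48/1
  p_2/q_2 = 335/7
  p_3/q_3 = 383/8
  p_4/q_4 = 36337/759
  p_5/q_5 = 36720/767
  p_6/q_6 = 256657/5361
q_5 = 767 ≤ 1190 < 5361 = q_6, so the answer is 36720/767.

36720/767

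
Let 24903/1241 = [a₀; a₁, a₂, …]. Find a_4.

24903 = 20·1241 + 83   →  a_0 = 20
1241 = 14·83 + 79   →  a_1 = 14
83 = 1·79 + 4   →  a_2 = 1
79 = 19·4 + 3   →  a_3 = 19
4 = 1·3 + 1   →  a_4 = 1

1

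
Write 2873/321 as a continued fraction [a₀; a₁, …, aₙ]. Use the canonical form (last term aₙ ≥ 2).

2873 = 8*321 + 305
321 = 1*305 + 16
305 = 19*16 + 1
16 = 16*1 + 0  (stop)
So 2873/321 = [8; 1, 19, 16].

[8; 1, 19, 16]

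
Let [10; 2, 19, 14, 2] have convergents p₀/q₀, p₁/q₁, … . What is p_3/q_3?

Using pₖ = aₖpₖ₋₁ + pₖ₋₂, qₖ = aₖqₖ₋₁ + qₖ₋₂ (with p₋₁=1, p₋₂=0, q₋₁=0, q₋₂=1):
  k=0: a=10, p=10, q=1
  k=1: a=2, p=21, q=2
  k=2: a=19, p=409, q=39
  k=3: a=14, p=5747, q=548

5747/548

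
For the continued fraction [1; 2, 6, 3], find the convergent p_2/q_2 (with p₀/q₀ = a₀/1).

19/13

Using pₖ = aₖpₖ₋₁ + pₖ₋₂, qₖ = aₖqₖ₋₁ + qₖ₋₂ (with p₋₁=1, p₋₂=0, q₋₁=0, q₋₂=1):
  k=0: a=1, p=1, q=1
  k=1: a=2, p=3, q=2
  k=2: a=6, p=19, q=13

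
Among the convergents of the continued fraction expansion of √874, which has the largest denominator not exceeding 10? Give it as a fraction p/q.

207/7

√874 = [29; 1, 1, 3, 2, 3, 1, 1, 58, …] (period length 8).
Convergents:
  p_0/q_0 = 29/1
  p_1/q_1 = 30/1
  p_2/q_2 = 59/2
  p_3/q_3 = 207/7
  p_4/q_4 = 473/16
q_3 = 7 ≤ 10 < 16 = q_4, so the answer is 207/7.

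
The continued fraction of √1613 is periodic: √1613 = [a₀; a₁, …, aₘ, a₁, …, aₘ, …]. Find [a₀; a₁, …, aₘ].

a₀ = ⌊√1613⌋ = 40.
With m₀=0, d₀=1 and mₖ₊₁ = dₖaₖ − mₖ, dₖ₊₁ = (n − mₖ₊₁²)/dₖ, aₖ₊₁ = ⌊(a₀+mₖ₊₁)/dₖ₊₁⌋:
  k=1: m=40, d=13, a=6
  k=2: m=38, d=13, a=6
  k=3: m=40, d=1, a=80
d=1 and a=2a₀=80 at k=3, so the next step gives (m, d) = (40, 13) again — its k=1 value — and the period has length 3.

[40; 6, 6, 80]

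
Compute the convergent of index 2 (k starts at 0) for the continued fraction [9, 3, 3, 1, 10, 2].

Using pₖ = aₖpₖ₋₁ + pₖ₋₂, qₖ = aₖqₖ₋₁ + qₖ₋₂ (with p₋₁=1, p₋₂=0, q₋₁=0, q₋₂=1):
  k=0: a=9, p=9, q=1
  k=1: a=3, p=28, q=3
  k=2: a=3, p=93, q=10

93/10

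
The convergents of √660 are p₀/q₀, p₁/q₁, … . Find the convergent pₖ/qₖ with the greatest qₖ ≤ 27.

334/13

√660 = [25; 1, 2, 4, 2, 1, 50, …] (period length 6).
Convergents:
  p_0/q_0 = 25/1
  p_1/q_1 = 26/1
  p_2/q_2 = 77/3
  p_3/q_3 = 334/13
  p_4/q_4 = 745/29
q_3 = 13 ≤ 27 < 29 = q_4, so the answer is 334/13.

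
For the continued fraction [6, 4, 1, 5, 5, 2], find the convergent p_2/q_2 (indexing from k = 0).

Using pₖ = aₖpₖ₋₁ + pₖ₋₂, qₖ = aₖqₖ₋₁ + qₖ₋₂ (with p₋₁=1, p₋₂=0, q₋₁=0, q₋₂=1):
  k=0: a=6, p=6, q=1
  k=1: a=4, p=25, q=4
  k=2: a=1, p=31, q=5

31/5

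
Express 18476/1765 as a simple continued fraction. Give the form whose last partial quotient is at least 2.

18476 = 10×1765 + 826
1765 = 2×826 + 113
826 = 7×113 + 35
113 = 3×35 + 8
35 = 4×8 + 3
8 = 2×3 + 2
3 = 1×2 + 1
2 = 2×1 + 0  (stop)
So 18476/1765 = [10; 2, 7, 3, 4, 2, 1, 2].

[10; 2, 7, 3, 4, 2, 1, 2]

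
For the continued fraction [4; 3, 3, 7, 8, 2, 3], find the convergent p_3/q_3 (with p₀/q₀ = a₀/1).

Using pₖ = aₖpₖ₋₁ + pₖ₋₂, qₖ = aₖqₖ₋₁ + qₖ₋₂ (with p₋₁=1, p₋₂=0, q₋₁=0, q₋₂=1):
  k=0: a=4, p=4, q=1
  k=1: a=3, p=13, q=3
  k=2: a=3, p=43, q=10
  k=3: a=7, p=314, q=73

314/73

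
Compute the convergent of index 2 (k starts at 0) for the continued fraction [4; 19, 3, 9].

Using pₖ = aₖpₖ₋₁ + pₖ₋₂, qₖ = aₖqₖ₋₁ + qₖ₋₂ (with p₋₁=1, p₋₂=0, q₋₁=0, q₋₂=1):
  k=0: a=4, p=4, q=1
  k=1: a=19, p=77, q=19
  k=2: a=3, p=235, q=58

235/58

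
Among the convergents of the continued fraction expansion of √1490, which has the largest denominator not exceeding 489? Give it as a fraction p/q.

√1490 = [38; 1, 1, 1, 1, 76, …] (period length 5).
Convergents:
  p_0/q_0 = 38/1
  p_1/q_1 = 39/1
  p_2/q_2 = 77/2
  p_3/q_3 = 116/3
  p_4/q_4 = 193/5
  p_5/q_5 = 14784/383
  p_6/q_6 = 14977/388
  p_7/q_7 = 29761/771
q_6 = 388 ≤ 489 < 771 = q_7, so the answer is 14977/388.

14977/388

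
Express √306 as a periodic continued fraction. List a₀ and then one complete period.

[17; 2, 34]

a₀ = ⌊√306⌋ = 17.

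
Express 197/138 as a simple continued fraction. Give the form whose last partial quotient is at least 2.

197 = 1·138 + 59
138 = 2·59 + 20
59 = 2·20 + 19
20 = 1·19 + 1
19 = 19·1 + 0  (stop)
So 197/138 = [1; 2, 2, 1, 19].

[1; 2, 2, 1, 19]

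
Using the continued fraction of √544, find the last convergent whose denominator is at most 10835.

√544 = [23; 3, 11, 3, 46, …] (period length 4).
Convergents:
  p_0/q_0 = 23/1
  p_1/q_1 = 70/3
  p_2/q_2 = 793/34
  p_3/q_3 = 2449/105
  p_4/q_4 = 113447/4864
  p_5/q_5 = 342790/14697
q_4 = 4864 ≤ 10835 < 14697 = q_5, so the answer is 113447/4864.

113447/4864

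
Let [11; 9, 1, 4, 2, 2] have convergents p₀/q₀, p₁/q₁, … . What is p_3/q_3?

544/49

Using pₖ = aₖpₖ₋₁ + pₖ₋₂, qₖ = aₖqₖ₋₁ + qₖ₋₂ (with p₋₁=1, p₋₂=0, q₋₁=0, q₋₂=1):
  k=0: a=11, p=11, q=1
  k=1: a=9, p=100, q=9
  k=2: a=1, p=111, q=10
  k=3: a=4, p=544, q=49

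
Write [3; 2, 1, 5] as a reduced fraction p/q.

57/17

Fold from the inside: start with 5/1.
  1 + 1/5 = 6/5
  2 + 5/6 = 17/6
  3 + 6/17 = 57/17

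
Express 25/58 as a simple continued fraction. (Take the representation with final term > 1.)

[0; 2, 3, 8]

25 = 0·58 + 25
58 = 2·25 + 8
25 = 3·8 + 1
8 = 8·1 + 0  (stop)
So 25/58 = [0; 2, 3, 8].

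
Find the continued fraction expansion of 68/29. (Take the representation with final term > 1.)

[2; 2, 1, 9]

68 = 2*29 + 10
29 = 2*10 + 9
10 = 1*9 + 1
9 = 9*1 + 0  (stop)
So 68/29 = [2; 2, 1, 9].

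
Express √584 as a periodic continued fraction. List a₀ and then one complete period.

a₀ = ⌊√584⌋ = 24.

[24; 6, 48]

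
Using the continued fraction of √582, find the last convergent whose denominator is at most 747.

√582 = [24; 8, 48, …] (period length 2).
Convergents:
  p_0/q_0 = 24/1
  p_1/q_1 = 193/8
  p_2/q_2 = 9288/385
  p_3/q_3 = 74497/3088
q_2 = 385 ≤ 747 < 3088 = q_3, so the answer is 9288/385.

9288/385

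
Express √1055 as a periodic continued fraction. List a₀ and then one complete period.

[32; 2, 12, 2, 64]

a₀ = ⌊√1055⌋ = 32.
With m₀=0, d₀=1 and mₖ₊₁ = dₖaₖ − mₖ, dₖ₊₁ = (n − mₖ₊₁²)/dₖ, aₖ₊₁ = ⌊(a₀+mₖ₊₁)/dₖ₊₁⌋:
  k=1: m=32, d=31, a=2
  k=2: m=30, d=5, a=12
  k=3: m=30, d=31, a=2
  k=4: m=32, d=1, a=64
d=1 and a=2a₀=64 at k=4, so the next step gives (m, d) = (32, 31) again — its k=1 value — and the period has length 4.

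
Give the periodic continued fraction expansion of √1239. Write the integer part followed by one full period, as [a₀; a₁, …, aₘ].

a₀ = ⌊√1239⌋ = 35.

[35; 5, 70]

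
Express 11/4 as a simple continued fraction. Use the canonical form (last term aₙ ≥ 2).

11 = 2×4 + 3
4 = 1×3 + 1
3 = 3×1 + 0  (stop)
So 11/4 = [2; 1, 3].

[2; 1, 3]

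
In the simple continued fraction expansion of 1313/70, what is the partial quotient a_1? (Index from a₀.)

1

1313 = 18·70 + 53   →  a_0 = 18
70 = 1·53 + 17   →  a_1 = 1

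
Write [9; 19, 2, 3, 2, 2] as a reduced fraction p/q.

Fold from the inside: start with 2/1.
  2 + 1/2 = 5/2
  3 + 2/5 = 17/5
  2 + 5/17 = 39/17
  19 + 17/39 = 758/39
  9 + 39/758 = 6861/758

6861/758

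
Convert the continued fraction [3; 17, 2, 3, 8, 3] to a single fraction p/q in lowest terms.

9646/3155

Fold from the inside: start with 3/1.
  8 + 1/3 = 25/3
  3 + 3/25 = 78/25
  2 + 25/78 = 181/78
  17 + 78/181 = 3155/181
  3 + 181/3155 = 9646/3155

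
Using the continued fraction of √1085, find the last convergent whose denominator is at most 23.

527/16

√1085 = [32; 1, 15, 2, 15, 1, 64, …] (period length 6).
Convergents:
  p_0/q_0 = 32/1
  p_1/q_1 = 33/1
  p_2/q_2 = 527/16
  p_3/q_3 = 1087/33
q_2 = 16 ≤ 23 < 33 = q_3, so the answer is 527/16.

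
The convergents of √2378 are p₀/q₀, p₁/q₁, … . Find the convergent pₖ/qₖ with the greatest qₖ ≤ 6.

√2378 = [48; 1, 3, 3, 1, 96, …] (period length 5).
Convergents:
  p_0/q_0 = 48/1
  p_1/q_1 = 49/1
  p_2/q_2 = 195/4
  p_3/q_3 = 634/13
q_2 = 4 ≤ 6 < 13 = q_3, so the answer is 195/4.

195/4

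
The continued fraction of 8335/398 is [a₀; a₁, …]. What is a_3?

8335 = 20·398 + 375   →  a_0 = 20
398 = 1·375 + 23   →  a_1 = 1
375 = 16·23 + 7   →  a_2 = 16
23 = 3·7 + 2   →  a_3 = 3

3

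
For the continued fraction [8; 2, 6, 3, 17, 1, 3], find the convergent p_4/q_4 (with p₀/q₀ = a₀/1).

6009/710

Using pₖ = aₖpₖ₋₁ + pₖ₋₂, qₖ = aₖqₖ₋₁ + qₖ₋₂ (with p₋₁=1, p₋₂=0, q₋₁=0, q₋₂=1):
  k=0: a=8, p=8, q=1
  k=1: a=2, p=17, q=2
  k=2: a=6, p=110, q=13
  k=3: a=3, p=347, q=41
  k=4: a=17, p=6009, q=710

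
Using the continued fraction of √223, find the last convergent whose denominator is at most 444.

√223 = [14; 1, 13, 1, 28, …] (period length 4).
Convergents:
  p_0/q_0 = 14/1
  p_1/q_1 = 15/1
  p_2/q_2 = 209/14
  p_3/q_3 = 224/15
  p_4/q_4 = 6481/434
  p_5/q_5 = 6705/449
q_4 = 434 ≤ 444 < 449 = q_5, so the answer is 6481/434.

6481/434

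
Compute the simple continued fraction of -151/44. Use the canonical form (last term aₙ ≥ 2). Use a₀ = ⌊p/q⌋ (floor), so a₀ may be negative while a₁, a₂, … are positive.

-151 = -4×44 + 25
44 = 1×25 + 19
25 = 1×19 + 6
19 = 3×6 + 1
6 = 6×1 + 0  (stop)
So -151/44 = [-4; 1, 1, 3, 6].

[-4; 1, 1, 3, 6]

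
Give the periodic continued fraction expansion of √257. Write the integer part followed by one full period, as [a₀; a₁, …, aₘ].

[16; 32]

a₀ = ⌊√257⌋ = 16.
With m₀=0, d₀=1 and mₖ₊₁ = dₖaₖ − mₖ, dₖ₊₁ = (n − mₖ₊₁²)/dₖ, aₖ₊₁ = ⌊(a₀+mₖ₊₁)/dₖ₊₁⌋:
  k=1: m=16, d=1, a=32
d=1 and a=2a₀=32 at k=1, so the next step gives (m, d) = (16, 1) again — its k=1 value — and the period has length 1.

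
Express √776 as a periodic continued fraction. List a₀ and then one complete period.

[27; 1, 5, 1, 54]

a₀ = ⌊√776⌋ = 27.
With m₀=0, d₀=1 and mₖ₊₁ = dₖaₖ − mₖ, dₖ₊₁ = (n − mₖ₊₁²)/dₖ, aₖ₊₁ = ⌊(a₀+mₖ₊₁)/dₖ₊₁⌋:
  k=1: m=27, d=47, a=1
  k=2: m=20, d=8, a=5
  k=3: m=20, d=47, a=1
  k=4: m=27, d=1, a=54
d=1 and a=2a₀=54 at k=4, so the next step gives (m, d) = (27, 47) again — its k=1 value — and the period has length 4.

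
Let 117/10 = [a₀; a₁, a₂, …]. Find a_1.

1

117 = 11·10 + 7   →  a_0 = 11
10 = 1·7 + 3   →  a_1 = 1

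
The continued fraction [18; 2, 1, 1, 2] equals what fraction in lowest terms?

Fold from the inside: start with 2/1.
  1 + 1/2 = 3/2
  1 + 2/3 = 5/3
  2 + 3/5 = 13/5
  18 + 5/13 = 239/13

239/13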